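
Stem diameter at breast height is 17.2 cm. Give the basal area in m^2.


Formula: BA = pi * (DBH/2)^2 / 10000  (cm^2 to m^2)
Radius = DBH/2 = 17.2/2 = 8.6 cm
BA = pi * 8.6^2 / 10000
   = 232.3522 cm^2 / 10000
   = 0.0232 m^2

0.0232


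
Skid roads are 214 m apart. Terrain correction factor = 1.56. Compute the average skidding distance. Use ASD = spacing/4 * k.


Formula: ASD = (spacing / 4) * correction
Uncorrected distance = spacing / 4 = 214 / 4 = 53.5 m
ASD = 53.5 * 1.56 = 83 m

83


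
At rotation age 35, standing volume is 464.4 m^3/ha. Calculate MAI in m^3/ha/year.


Formula: MAI = Total Volume / Stand Age
MAI = 464.4 m^3/ha / 35 years
MAI = 13.27 m^3/ha/year

13.27


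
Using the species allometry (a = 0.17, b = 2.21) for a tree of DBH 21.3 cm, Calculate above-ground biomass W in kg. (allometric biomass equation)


Formula: W = a * DBH^b  (allometric power law)
DBH^b = 21.3^2.21 = 862.4202
W = 0.17 * 862.4202 = 146.6 kg

146.6


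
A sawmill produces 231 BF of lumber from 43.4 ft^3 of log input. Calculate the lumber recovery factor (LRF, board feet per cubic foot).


Formula: LRF = Lumber Output (BF) / Log Input (ft^3)
LRF = 231 BF / 43.4 ft^3
LRF = 5.32 BF/ft^3

5.32


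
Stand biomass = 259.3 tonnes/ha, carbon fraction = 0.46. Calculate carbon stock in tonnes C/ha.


Formula: Carbon Stock = Biomass * Carbon Fraction
C = 259.3 t/ha * 0.46
C = 119.3 t C/ha

119.3


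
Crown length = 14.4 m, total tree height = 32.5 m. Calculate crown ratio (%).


Formula: Crown Ratio = (Crown Length / Total Height) * 100
CR = (14.4 m / 32.5 m) * 100
CR = 0.4431 * 100 = 44.3%

44.3


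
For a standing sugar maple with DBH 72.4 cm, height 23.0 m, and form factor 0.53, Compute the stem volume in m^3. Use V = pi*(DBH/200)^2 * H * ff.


Formula: V = pi * (DBH/200)^2 * H * ff
Radius = DBH/200 = 72.4/200 = 0.362 m
Radius^2 = 0.362^2 = 0.131044 m^2
V = pi * 0.131044 * 23.0 * 0.53
V = 5.018 m^3

5.018


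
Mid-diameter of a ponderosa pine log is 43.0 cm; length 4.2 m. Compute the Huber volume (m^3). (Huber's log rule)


Huber: V = Am * L,  Am = pi*(Dm/200)^2
Am = pi*(43.0/200)^2 = 0.14522 m^2
V = 0.14522*4.2 = 0.6099 m^3

0.6099


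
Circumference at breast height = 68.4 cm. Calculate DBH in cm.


Formula: DBH = C / pi
DBH = 68.4 / pi
pi = 3.14159...
DBH = 21.8 cm

21.8


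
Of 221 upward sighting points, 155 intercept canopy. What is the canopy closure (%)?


Formula: Canopy closure = covered points / total points * 100
Closure = 155 / 221 * 100
Closure = 0.7014 * 100 = 70.1%

70.1


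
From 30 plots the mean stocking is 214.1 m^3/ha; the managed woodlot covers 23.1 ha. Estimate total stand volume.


Formula: Total Volume = Mean Volume per ha * Total Area
Total Volume = 214.1 m^3/ha * 23.1 ha
Total Volume = 4946 m^3

4946


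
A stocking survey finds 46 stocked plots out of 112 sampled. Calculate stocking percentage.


Formula: Stocking % = stocked plots / total plots * 100
Stocking = 46 / 112 * 100
Stocking = 0.4107 * 100 = 41.1%

41.1


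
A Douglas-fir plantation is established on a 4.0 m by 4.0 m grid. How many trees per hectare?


Formula: TPH = 10000 m^2/ha / (spacing_x * spacing_y)
Area per tree = 4.0 m * 4.0 m = 16.0 m^2
TPH = 10000 / 16.0 = 625 trees/ha

625


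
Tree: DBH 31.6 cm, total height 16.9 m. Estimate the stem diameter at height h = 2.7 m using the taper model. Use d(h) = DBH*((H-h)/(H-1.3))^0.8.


Taper: d(h) = DBH * ((H - h) / (H - 1.3))^0.8
Numerator = H - h = 16.9 - 2.7 = 14.2 m
Denominator = H - 1.3 = 16.9 - 1.3 = 15.6 m
Ratio = 14.2 / 15.6 = 0.91026
d = 31.6 * 0.91026^0.8 = 29.3 cm

29.3


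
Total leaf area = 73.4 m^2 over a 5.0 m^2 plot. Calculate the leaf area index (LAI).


Formula: LAI = total leaf area / ground area  (dimensionless)
LAI = 73.4 m^2 / 5.0 m^2
LAI = 14.68

14.68


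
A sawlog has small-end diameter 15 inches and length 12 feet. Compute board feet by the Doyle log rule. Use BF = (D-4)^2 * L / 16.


Doyle: BF = (D - 4)^2 * L / 16
Adjusted diameter = 15 - 4 = 11 in
(D-4)^2 = 11^2 = 121
BF = 121 * 12 / 16 = 91 BF

91


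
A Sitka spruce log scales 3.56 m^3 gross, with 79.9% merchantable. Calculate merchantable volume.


Formula: MV = V_total * (merchantable_pct / 100)
Merchantable fraction = 79.9% / 100 = 0.799
MV = 3.56 m^3 * 0.799 = 2.844 m^3

2.844


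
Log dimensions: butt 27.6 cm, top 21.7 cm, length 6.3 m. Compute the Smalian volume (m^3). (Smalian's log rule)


Smalian: V = (A1 + A2)/2 * L,  A = pi*(D/200)^2
A1 = pi*(27.6/200)^2 = 0.059828 m^2
A2 = pi*(21.7/200)^2 = 0.036984 m^2
V = (0.059828+0.036984)/2*6.3 = 0.305 m^3

0.305


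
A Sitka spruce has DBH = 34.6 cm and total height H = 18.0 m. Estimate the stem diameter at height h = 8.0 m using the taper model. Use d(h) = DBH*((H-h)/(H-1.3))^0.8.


Taper: d(h) = DBH * ((H - h) / (H - 1.3))^0.8
Numerator = H - h = 18.0 - 8.0 = 10.0 m
Denominator = H - 1.3 = 18.0 - 1.3 = 16.7 m
Ratio = 10.0 / 16.7 = 0.5988
d = 34.6 * 0.5988^0.8 = 23.0 cm

23.0


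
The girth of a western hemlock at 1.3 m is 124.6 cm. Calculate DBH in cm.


Formula: DBH = C / pi
DBH = 124.6 / pi
pi = 3.14159...
DBH = 39.7 cm

39.7


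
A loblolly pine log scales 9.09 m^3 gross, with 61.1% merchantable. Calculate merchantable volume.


Formula: MV = V_total * (merchantable_pct / 100)
Merchantable fraction = 61.1% / 100 = 0.611
MV = 9.09 m^3 * 0.611 = 5.554 m^3

5.554


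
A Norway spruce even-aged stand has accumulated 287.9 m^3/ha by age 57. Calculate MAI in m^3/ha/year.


Formula: MAI = Total Volume / Stand Age
MAI = 287.9 m^3/ha / 57 years
MAI = 5.05 m^3/ha/year

5.05


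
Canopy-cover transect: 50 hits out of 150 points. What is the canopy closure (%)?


Formula: Canopy closure = covered points / total points * 100
Closure = 50 / 150 * 100
Closure = 0.3333 * 100 = 33.3%

33.3


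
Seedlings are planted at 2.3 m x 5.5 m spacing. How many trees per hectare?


Formula: TPH = 10000 m^2/ha / (spacing_x * spacing_y)
Area per tree = 2.3 m * 5.5 m = 12.65 m^2
TPH = 10000 / 12.65 = 791 trees/ha

791


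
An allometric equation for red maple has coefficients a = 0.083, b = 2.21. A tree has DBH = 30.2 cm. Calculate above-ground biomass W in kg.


Formula: W = a * DBH^b  (allometric power law)
DBH^b = 30.2^2.21 = 1865.5863
W = 0.083 * 1865.5863 = 154.8 kg

154.8


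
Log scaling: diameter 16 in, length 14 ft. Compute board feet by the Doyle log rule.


Doyle: BF = (D - 4)^2 * L / 16
Adjusted diameter = 16 - 4 = 12 in
(D-4)^2 = 12^2 = 144
BF = 144 * 14 / 16 = 126 BF

126


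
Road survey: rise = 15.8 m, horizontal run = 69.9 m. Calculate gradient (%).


Formula: Gradient = rise / run * 100
Gradient = 15.8 / 69.9 * 100 = 22.6%

22.6


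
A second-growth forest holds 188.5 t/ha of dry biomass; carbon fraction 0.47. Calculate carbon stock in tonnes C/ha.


Formula: Carbon Stock = Biomass * Carbon Fraction
C = 188.5 t/ha * 0.47
C = 88.6 t C/ha

88.6


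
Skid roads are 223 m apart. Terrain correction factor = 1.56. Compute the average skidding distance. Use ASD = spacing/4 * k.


Formula: ASD = (spacing / 4) * correction
Uncorrected distance = spacing / 4 = 223 / 4 = 55.75 m
ASD = 55.75 * 1.56 = 87 m

87


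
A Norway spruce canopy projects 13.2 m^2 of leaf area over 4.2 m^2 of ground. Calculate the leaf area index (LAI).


Formula: LAI = total leaf area / ground area  (dimensionless)
LAI = 13.2 m^2 / 4.2 m^2
LAI = 3.14

3.14


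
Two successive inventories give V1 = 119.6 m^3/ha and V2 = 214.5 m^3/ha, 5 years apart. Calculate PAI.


Formula: PAI = (V_T2 - V_T1) / (T2 - T1)
Volume increment = 214.5 - 119.6 = 94.9 m^3/ha
PAI = 94.9 / 5 = 18.98 m^3/ha/year

18.98


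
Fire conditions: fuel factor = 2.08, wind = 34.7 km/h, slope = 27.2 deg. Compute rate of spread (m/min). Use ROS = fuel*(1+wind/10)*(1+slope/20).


Formula: ROS = fuel * (1 + wind/10) * (1 + slope/20)
Wind factor = 1 + 34.7/10 = 4.47
Slope factor = 1 + 27.2/20 = 2.36
ROS = 2.08 * 4.47 * 2.36 = 21.94 m/min

21.94


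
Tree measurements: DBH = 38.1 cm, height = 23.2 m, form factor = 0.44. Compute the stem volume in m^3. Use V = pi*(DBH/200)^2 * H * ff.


Formula: V = pi * (DBH/200)^2 * H * ff
Radius = DBH/200 = 38.1/200 = 0.1905 m
Radius^2 = 0.1905^2 = 0.03629025 m^2
V = pi * 0.03629025 * 23.2 * 0.44
V = 1.164 m^3

1.164


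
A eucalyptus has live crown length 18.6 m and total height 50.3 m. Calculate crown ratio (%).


Formula: Crown Ratio = (Crown Length / Total Height) * 100
CR = (18.6 m / 50.3 m) * 100
CR = 0.3698 * 100 = 37.0%

37.0


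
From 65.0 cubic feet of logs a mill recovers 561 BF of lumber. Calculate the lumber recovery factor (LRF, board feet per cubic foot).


Formula: LRF = Lumber Output (BF) / Log Input (ft^3)
LRF = 561 BF / 65.0 ft^3
LRF = 8.63 BF/ft^3

8.63


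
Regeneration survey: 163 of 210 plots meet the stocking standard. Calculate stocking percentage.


Formula: Stocking % = stocked plots / total plots * 100
Stocking = 163 / 210 * 100
Stocking = 0.7762 * 100 = 77.6%

77.6


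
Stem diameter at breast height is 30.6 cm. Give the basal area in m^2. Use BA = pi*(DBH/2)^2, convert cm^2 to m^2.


Formula: BA = pi * (DBH/2)^2 / 10000  (cm^2 to m^2)
Radius = DBH/2 = 30.6/2 = 15.3 cm
BA = pi * 15.3^2 / 10000
   = 735.4154 cm^2 / 10000
   = 0.0735 m^2

0.0735


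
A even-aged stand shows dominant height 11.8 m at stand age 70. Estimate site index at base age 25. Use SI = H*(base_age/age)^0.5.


Formula: SI = H_dom * (base_age / age)^0.5
Age ratio = 25 / 70 = 0.35714
sqrt(age_ratio) = 0.59761
SI = 11.8 * 0.59761 = 7.1 m

7.1


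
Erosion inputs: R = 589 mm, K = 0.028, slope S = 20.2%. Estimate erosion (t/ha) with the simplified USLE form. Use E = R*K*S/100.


Formula: E = R * K * S / 100  (simplified USLE)
R * K = 589 * 0.028 = 16.492
E = 16.492 * 20.2 / 100 = 3.33 t/ha

3.33


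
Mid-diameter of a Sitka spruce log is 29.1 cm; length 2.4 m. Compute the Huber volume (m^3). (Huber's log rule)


Huber: V = Am * L,  Am = pi*(Dm/200)^2
Am = pi*(29.1/200)^2 = 0.066508 m^2
V = 0.066508*2.4 = 0.1596 m^3

0.1596


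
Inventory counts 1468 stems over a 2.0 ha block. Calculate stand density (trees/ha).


Formula: Stand Density = N_trees / Area_ha
Density = 1468 trees / 2.0 ha
Density = 734 trees/ha

734


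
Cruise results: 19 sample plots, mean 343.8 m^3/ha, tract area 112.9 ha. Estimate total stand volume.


Formula: Total Volume = Mean Volume per ha * Total Area
Total Volume = 343.8 m^3/ha * 112.9 ha
Total Volume = 38815 m^3

38815


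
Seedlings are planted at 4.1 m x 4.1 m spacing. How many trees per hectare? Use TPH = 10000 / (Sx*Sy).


Formula: TPH = 10000 m^2/ha / (spacing_x * spacing_y)
Area per tree = 4.1 m * 4.1 m = 16.81 m^2
TPH = 10000 / 16.81 = 595 trees/ha

595


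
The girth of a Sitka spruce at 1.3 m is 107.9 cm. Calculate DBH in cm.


Formula: DBH = C / pi
DBH = 107.9 / pi
pi = 3.14159...
DBH = 34.3 cm

34.3


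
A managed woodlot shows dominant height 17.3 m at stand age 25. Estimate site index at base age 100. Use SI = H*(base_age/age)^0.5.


Formula: SI = H_dom * (base_age / age)^0.5
Age ratio = 100 / 25 = 4.0
sqrt(age_ratio) = 2.0
SI = 17.3 * 2.0 = 34.6 m

34.6


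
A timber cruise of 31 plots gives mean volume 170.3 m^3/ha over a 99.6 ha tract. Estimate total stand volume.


Formula: Total Volume = Mean Volume per ha * Total Area
Total Volume = 170.3 m^3/ha * 99.6 ha
Total Volume = 16962 m^3

16962


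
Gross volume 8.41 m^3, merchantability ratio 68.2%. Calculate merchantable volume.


Formula: MV = V_total * (merchantable_pct / 100)
Merchantable fraction = 68.2% / 100 = 0.682
MV = 8.41 m^3 * 0.682 = 5.736 m^3

5.736


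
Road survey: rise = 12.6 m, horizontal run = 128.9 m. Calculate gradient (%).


Formula: Gradient = rise / run * 100
Gradient = 12.6 / 128.9 * 100 = 9.8%

9.8


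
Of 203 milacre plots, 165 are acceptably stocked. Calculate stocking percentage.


Formula: Stocking % = stocked plots / total plots * 100
Stocking = 165 / 203 * 100
Stocking = 0.8128 * 100 = 81.3%

81.3


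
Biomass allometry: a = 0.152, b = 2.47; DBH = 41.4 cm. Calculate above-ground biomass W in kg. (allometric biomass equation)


Formula: W = a * DBH^b  (allometric power law)
DBH^b = 41.4^2.47 = 9862.5869
W = 0.152 * 9862.5869 = 1499.1 kg

1499.1


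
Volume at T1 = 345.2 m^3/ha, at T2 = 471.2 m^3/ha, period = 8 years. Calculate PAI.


Formula: PAI = (V_T2 - V_T1) / (T2 - T1)
Volume increment = 471.2 - 345.2 = 126.0 m^3/ha
PAI = 126.0 / 8 = 15.75 m^3/ha/year

15.75


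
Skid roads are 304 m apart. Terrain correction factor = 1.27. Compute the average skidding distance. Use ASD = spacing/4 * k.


Formula: ASD = (spacing / 4) * correction
Uncorrected distance = spacing / 4 = 304 / 4 = 76 m
ASD = 76 * 1.27 = 97 m

97


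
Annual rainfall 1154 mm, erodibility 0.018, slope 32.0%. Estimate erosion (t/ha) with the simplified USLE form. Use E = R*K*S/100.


Formula: E = R * K * S / 100  (simplified USLE)
R * K = 1154 * 0.018 = 20.772
E = 20.772 * 32.0 / 100 = 6.65 t/ha

6.65


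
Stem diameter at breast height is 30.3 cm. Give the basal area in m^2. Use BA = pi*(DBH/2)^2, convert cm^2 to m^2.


Formula: BA = pi * (DBH/2)^2 / 10000  (cm^2 to m^2)
Radius = DBH/2 = 30.3/2 = 15.15 cm
BA = pi * 15.15^2 / 10000
   = 721.0662 cm^2 / 10000
   = 0.0721 m^2

0.0721


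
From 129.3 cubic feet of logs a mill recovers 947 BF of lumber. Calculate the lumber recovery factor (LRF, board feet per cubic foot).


Formula: LRF = Lumber Output (BF) / Log Input (ft^3)
LRF = 947 BF / 129.3 ft^3
LRF = 7.32 BF/ft^3

7.32


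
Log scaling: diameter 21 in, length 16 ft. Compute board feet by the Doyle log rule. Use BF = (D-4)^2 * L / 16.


Doyle: BF = (D - 4)^2 * L / 16
Adjusted diameter = 21 - 4 = 17 in
(D-4)^2 = 17^2 = 289
BF = 289 * 16 / 16 = 289 BF

289


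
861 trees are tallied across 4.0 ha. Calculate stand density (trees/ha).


Formula: Stand Density = N_trees / Area_ha
Density = 861 trees / 4.0 ha
Density = 215 trees/ha

215


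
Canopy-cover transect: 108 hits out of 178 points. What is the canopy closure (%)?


Formula: Canopy closure = covered points / total points * 100
Closure = 108 / 178 * 100
Closure = 0.6067 * 100 = 60.7%

60.7


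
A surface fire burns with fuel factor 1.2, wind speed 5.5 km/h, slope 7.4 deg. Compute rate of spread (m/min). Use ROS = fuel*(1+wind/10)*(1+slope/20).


Formula: ROS = fuel * (1 + wind/10) * (1 + slope/20)
Wind factor = 1 + 5.5/10 = 1.55
Slope factor = 1 + 7.4/20 = 1.37
ROS = 1.2 * 1.55 * 1.37 = 2.55 m/min

2.55


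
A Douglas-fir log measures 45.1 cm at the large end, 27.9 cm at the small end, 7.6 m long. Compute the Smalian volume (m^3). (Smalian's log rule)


Smalian: V = (A1 + A2)/2 * L,  A = pi*(D/200)^2
A1 = pi*(45.1/200)^2 = 0.159751 m^2
A2 = pi*(27.9/200)^2 = 0.061136 m^2
V = (0.159751+0.061136)/2*7.6 = 0.8394 m^3

0.8394


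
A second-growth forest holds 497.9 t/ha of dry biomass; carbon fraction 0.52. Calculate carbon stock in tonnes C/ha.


Formula: Carbon Stock = Biomass * Carbon Fraction
C = 497.9 t/ha * 0.52
C = 258.9 t C/ha

258.9


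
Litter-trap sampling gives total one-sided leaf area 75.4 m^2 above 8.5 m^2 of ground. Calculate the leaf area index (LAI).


Formula: LAI = total leaf area / ground area  (dimensionless)
LAI = 75.4 m^2 / 8.5 m^2
LAI = 8.87

8.87


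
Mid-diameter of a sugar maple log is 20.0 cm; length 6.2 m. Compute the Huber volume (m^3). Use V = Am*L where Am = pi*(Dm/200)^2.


Huber: V = Am * L,  Am = pi*(Dm/200)^2
Am = pi*(20.0/200)^2 = 0.031416 m^2
V = 0.031416*6.2 = 0.1948 m^3

0.1948


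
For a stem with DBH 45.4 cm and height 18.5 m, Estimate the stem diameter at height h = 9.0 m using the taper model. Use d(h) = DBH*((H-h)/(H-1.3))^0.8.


Taper: d(h) = DBH * ((H - h) / (H - 1.3))^0.8
Numerator = H - h = 18.5 - 9.0 = 9.5 m
Denominator = H - 1.3 = 18.5 - 1.3 = 17.2 m
Ratio = 9.5 / 17.2 = 0.55233
d = 45.4 * 0.55233^0.8 = 28.2 cm

28.2


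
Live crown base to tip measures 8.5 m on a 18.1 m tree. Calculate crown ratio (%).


Formula: Crown Ratio = (Crown Length / Total Height) * 100
CR = (8.5 m / 18.1 m) * 100
CR = 0.4696 * 100 = 47.0%

47.0


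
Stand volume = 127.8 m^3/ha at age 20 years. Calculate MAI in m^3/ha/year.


Formula: MAI = Total Volume / Stand Age
MAI = 127.8 m^3/ha / 20 years
MAI = 6.39 m^3/ha/year

6.39


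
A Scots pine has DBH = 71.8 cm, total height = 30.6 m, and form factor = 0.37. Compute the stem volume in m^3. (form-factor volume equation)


Formula: V = pi * (DBH/200)^2 * H * ff
Radius = DBH/200 = 71.8/200 = 0.359 m
Radius^2 = 0.359^2 = 0.128881 m^2
V = pi * 0.128881 * 30.6 * 0.37
V = 4.584 m^3

4.584


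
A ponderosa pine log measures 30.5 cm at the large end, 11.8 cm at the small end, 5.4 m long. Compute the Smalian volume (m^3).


Smalian: V = (A1 + A2)/2 * L,  A = pi*(D/200)^2
A1 = pi*(30.5/200)^2 = 0.073062 m^2
A2 = pi*(11.8/200)^2 = 0.010936 m^2
V = (0.073062+0.010936)/2*5.4 = 0.2268 m^3

0.2268


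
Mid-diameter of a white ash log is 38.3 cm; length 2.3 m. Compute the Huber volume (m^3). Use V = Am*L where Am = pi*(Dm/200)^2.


Huber: V = Am * L,  Am = pi*(Dm/200)^2
Am = pi*(38.3/200)^2 = 0.115209 m^2
V = 0.115209*2.3 = 0.265 m^3

0.265


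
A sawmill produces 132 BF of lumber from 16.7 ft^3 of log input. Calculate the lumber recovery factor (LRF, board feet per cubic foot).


Formula: LRF = Lumber Output (BF) / Log Input (ft^3)
LRF = 132 BF / 16.7 ft^3
LRF = 7.9 BF/ft^3

7.9


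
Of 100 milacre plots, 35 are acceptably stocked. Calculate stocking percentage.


Formula: Stocking % = stocked plots / total plots * 100
Stocking = 35 / 100 * 100
Stocking = 0.35 * 100 = 35.0%

35.0


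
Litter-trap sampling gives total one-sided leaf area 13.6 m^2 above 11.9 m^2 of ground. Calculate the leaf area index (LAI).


Formula: LAI = total leaf area / ground area  (dimensionless)
LAI = 13.6 m^2 / 11.9 m^2
LAI = 1.14

1.14


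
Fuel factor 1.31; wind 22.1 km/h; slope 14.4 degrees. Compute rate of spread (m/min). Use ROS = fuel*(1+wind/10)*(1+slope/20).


Formula: ROS = fuel * (1 + wind/10) * (1 + slope/20)
Wind factor = 1 + 22.1/10 = 3.21
Slope factor = 1 + 14.4/20 = 1.72
ROS = 1.31 * 3.21 * 1.72 = 7.23 m/min

7.23


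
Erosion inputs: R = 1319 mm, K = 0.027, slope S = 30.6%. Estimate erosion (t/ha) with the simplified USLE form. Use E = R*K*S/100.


Formula: E = R * K * S / 100  (simplified USLE)
R * K = 1319 * 0.027 = 35.613
E = 35.613 * 30.6 / 100 = 10.9 t/ha

10.9


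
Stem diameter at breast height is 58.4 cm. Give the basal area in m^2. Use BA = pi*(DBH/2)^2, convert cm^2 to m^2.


Formula: BA = pi * (DBH/2)^2 / 10000  (cm^2 to m^2)
Radius = DBH/2 = 58.4/2 = 29.2 cm
BA = pi * 29.2^2 / 10000
   = 2678.6476 cm^2 / 10000
   = 0.2679 m^2

0.2679


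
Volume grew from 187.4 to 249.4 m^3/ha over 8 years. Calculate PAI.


Formula: PAI = (V_T2 - V_T1) / (T2 - T1)
Volume increment = 249.4 - 187.4 = 62.0 m^3/ha
PAI = 62.0 / 8 = 7.75 m^3/ha/year

7.75


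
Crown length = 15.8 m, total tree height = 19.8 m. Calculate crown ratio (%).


Formula: Crown Ratio = (Crown Length / Total Height) * 100
CR = (15.8 m / 19.8 m) * 100
CR = 0.798 * 100 = 79.8%

79.8


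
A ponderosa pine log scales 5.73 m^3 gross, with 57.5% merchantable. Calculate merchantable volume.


Formula: MV = V_total * (merchantable_pct / 100)
Merchantable fraction = 57.5% / 100 = 0.575
MV = 5.73 m^3 * 0.575 = 3.295 m^3

3.295


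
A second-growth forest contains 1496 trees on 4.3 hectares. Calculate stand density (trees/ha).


Formula: Stand Density = N_trees / Area_ha
Density = 1496 trees / 4.3 ha
Density = 348 trees/ha

348


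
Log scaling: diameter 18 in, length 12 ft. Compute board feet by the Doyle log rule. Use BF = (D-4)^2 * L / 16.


Doyle: BF = (D - 4)^2 * L / 16
Adjusted diameter = 18 - 4 = 14 in
(D-4)^2 = 14^2 = 196
BF = 196 * 12 / 16 = 147 BF

147


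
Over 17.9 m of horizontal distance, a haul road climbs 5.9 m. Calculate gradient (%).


Formula: Gradient = rise / run * 100
Gradient = 5.9 / 17.9 * 100 = 33.0%

33.0


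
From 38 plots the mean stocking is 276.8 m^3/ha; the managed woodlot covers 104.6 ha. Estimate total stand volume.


Formula: Total Volume = Mean Volume per ha * Total Area
Total Volume = 276.8 m^3/ha * 104.6 ha
Total Volume = 28953 m^3

28953


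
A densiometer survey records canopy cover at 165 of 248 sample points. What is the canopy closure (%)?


Formula: Canopy closure = covered points / total points * 100
Closure = 165 / 248 * 100
Closure = 0.6653 * 100 = 66.5%

66.5


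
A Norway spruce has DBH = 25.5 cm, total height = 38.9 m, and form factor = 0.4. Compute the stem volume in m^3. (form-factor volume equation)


Formula: V = pi * (DBH/200)^2 * H * ff
Radius = DBH/200 = 25.5/200 = 0.1275 m
Radius^2 = 0.1275^2 = 0.01625625 m^2
V = pi * 0.01625625 * 38.9 * 0.4
V = 0.795 m^3

0.795


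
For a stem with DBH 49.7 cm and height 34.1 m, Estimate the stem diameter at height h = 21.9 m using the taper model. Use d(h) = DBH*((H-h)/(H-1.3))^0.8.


Taper: d(h) = DBH * ((H - h) / (H - 1.3))^0.8
Numerator = H - h = 34.1 - 21.9 = 12.2 m
Denominator = H - 1.3 = 34.1 - 1.3 = 32.8 m
Ratio = 12.2 / 32.8 = 0.37195
d = 49.7 * 0.37195^0.8 = 22.5 cm

22.5


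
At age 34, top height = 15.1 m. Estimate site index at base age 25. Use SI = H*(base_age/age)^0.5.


Formula: SI = H_dom * (base_age / age)^0.5
Age ratio = 25 / 34 = 0.73529
sqrt(age_ratio) = 0.85749
SI = 15.1 * 0.85749 = 12.9 m

12.9


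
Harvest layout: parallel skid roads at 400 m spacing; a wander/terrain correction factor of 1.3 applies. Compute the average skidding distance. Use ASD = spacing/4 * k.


Formula: ASD = (spacing / 4) * correction
Uncorrected distance = spacing / 4 = 400 / 4 = 100 m
ASD = 100 * 1.3 = 130 m

130


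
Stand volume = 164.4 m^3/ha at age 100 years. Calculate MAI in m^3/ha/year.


Formula: MAI = Total Volume / Stand Age
MAI = 164.4 m^3/ha / 100 years
MAI = 1.64 m^3/ha/year

1.64


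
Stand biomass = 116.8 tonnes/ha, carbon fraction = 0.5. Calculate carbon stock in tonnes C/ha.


Formula: Carbon Stock = Biomass * Carbon Fraction
C = 116.8 t/ha * 0.5
C = 58.4 t C/ha

58.4


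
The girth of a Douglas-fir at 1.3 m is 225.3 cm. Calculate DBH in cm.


Formula: DBH = C / pi
DBH = 225.3 / pi
pi = 3.14159...
DBH = 71.7 cm

71.7


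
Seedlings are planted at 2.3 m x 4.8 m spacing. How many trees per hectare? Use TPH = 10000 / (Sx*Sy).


Formula: TPH = 10000 m^2/ha / (spacing_x * spacing_y)
Area per tree = 2.3 m * 4.8 m = 11.04 m^2
TPH = 10000 / 11.04 = 906 trees/ha

906


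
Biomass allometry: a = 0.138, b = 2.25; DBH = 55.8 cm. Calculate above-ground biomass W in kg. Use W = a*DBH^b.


Formula: W = a * DBH^b  (allometric power law)
DBH^b = 55.8^2.25 = 8509.9488
W = 0.138 * 8509.9488 = 1174.4 kg

1174.4


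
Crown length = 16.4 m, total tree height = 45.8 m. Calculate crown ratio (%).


Formula: Crown Ratio = (Crown Length / Total Height) * 100
CR = (16.4 m / 45.8 m) * 100
CR = 0.3581 * 100 = 35.8%

35.8


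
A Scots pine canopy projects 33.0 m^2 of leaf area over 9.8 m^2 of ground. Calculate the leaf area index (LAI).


Formula: LAI = total leaf area / ground area  (dimensionless)
LAI = 33.0 m^2 / 9.8 m^2
LAI = 3.37

3.37


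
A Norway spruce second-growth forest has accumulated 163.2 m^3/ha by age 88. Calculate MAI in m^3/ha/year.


Formula: MAI = Total Volume / Stand Age
MAI = 163.2 m^3/ha / 88 years
MAI = 1.85 m^3/ha/year

1.85


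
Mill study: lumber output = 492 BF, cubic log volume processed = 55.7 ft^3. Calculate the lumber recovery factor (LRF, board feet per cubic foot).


Formula: LRF = Lumber Output (BF) / Log Input (ft^3)
LRF = 492 BF / 55.7 ft^3
LRF = 8.83 BF/ft^3

8.83


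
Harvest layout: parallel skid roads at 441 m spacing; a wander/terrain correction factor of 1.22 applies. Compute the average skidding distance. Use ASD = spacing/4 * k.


Formula: ASD = (spacing / 4) * correction
Uncorrected distance = spacing / 4 = 441 / 4 = 110.25 m
ASD = 110.25 * 1.22 = 135 m

135


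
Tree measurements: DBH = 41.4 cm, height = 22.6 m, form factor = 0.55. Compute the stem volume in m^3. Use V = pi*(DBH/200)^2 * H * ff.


Formula: V = pi * (DBH/200)^2 * H * ff
Radius = DBH/200 = 41.4/200 = 0.207 m
Radius^2 = 0.207^2 = 0.042849 m^2
V = pi * 0.042849 * 22.6 * 0.55
V = 1.673 m^3

1.673


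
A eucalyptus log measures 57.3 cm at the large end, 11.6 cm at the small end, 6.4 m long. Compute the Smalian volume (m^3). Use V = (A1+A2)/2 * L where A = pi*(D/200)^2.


Smalian: V = (A1 + A2)/2 * L,  A = pi*(D/200)^2
A1 = pi*(57.3/200)^2 = 0.257869 m^2
A2 = pi*(11.6/200)^2 = 0.010568 m^2
V = (0.257869+0.010568)/2*6.4 = 0.859 m^3

0.859


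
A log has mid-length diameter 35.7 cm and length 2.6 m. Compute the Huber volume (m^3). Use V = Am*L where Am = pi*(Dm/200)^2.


Huber: V = Am * L,  Am = pi*(Dm/200)^2
Am = pi*(35.7/200)^2 = 0.100098 m^2
V = 0.100098*2.6 = 0.2603 m^3

0.2603


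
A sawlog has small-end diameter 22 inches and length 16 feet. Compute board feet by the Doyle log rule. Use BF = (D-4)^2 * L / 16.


Doyle: BF = (D - 4)^2 * L / 16
Adjusted diameter = 22 - 4 = 18 in
(D-4)^2 = 18^2 = 324
BF = 324 * 16 / 16 = 324 BF

324


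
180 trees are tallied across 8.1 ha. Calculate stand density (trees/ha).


Formula: Stand Density = N_trees / Area_ha
Density = 180 trees / 8.1 ha
Density = 22 trees/ha

22


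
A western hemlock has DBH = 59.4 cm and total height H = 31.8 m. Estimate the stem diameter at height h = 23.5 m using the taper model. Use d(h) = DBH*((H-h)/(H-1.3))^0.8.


Taper: d(h) = DBH * ((H - h) / (H - 1.3))^0.8
Numerator = H - h = 31.8 - 23.5 = 8.3 m
Denominator = H - 1.3 = 31.8 - 1.3 = 30.5 m
Ratio = 8.3 / 30.5 = 0.27213
d = 59.4 * 0.27213^0.8 = 21.0 cm

21.0


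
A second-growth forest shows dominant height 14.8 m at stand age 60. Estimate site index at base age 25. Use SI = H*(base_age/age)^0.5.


Formula: SI = H_dom * (base_age / age)^0.5
Age ratio = 25 / 60 = 0.41667
sqrt(age_ratio) = 0.6455
SI = 14.8 * 0.6455 = 9.6 m

9.6


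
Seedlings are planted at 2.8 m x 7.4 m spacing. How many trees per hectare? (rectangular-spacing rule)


Formula: TPH = 10000 m^2/ha / (spacing_x * spacing_y)
Area per tree = 2.8 m * 7.4 m = 20.72 m^2
TPH = 10000 / 20.72 = 483 trees/ha

483


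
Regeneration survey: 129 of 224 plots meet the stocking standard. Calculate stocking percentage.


Formula: Stocking % = stocked plots / total plots * 100
Stocking = 129 / 224 * 100
Stocking = 0.5759 * 100 = 57.6%

57.6


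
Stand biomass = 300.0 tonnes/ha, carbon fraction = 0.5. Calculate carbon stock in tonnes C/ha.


Formula: Carbon Stock = Biomass * Carbon Fraction
C = 300.0 t/ha * 0.5
C = 150.0 t C/ha

150.0


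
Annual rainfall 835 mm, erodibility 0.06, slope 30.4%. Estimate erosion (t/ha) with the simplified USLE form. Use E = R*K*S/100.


Formula: E = R * K * S / 100  (simplified USLE)
R * K = 835 * 0.06 = 50.1
E = 50.1 * 30.4 / 100 = 15.23 t/ha

15.23


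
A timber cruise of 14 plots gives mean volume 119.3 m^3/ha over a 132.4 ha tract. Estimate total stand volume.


Formula: Total Volume = Mean Volume per ha * Total Area
Total Volume = 119.3 m^3/ha * 132.4 ha
Total Volume = 15795 m^3

15795


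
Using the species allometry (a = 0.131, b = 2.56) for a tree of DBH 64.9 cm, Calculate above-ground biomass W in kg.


Formula: W = a * DBH^b  (allometric power law)
DBH^b = 64.9^2.56 = 43585.9407
W = 0.131 * 43585.9407 = 5709.8 kg

5709.8


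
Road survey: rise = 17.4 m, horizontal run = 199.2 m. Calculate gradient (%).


Formula: Gradient = rise / run * 100
Gradient = 17.4 / 199.2 * 100 = 8.7%

8.7


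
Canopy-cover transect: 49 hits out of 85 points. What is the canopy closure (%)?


Formula: Canopy closure = covered points / total points * 100
Closure = 49 / 85 * 100
Closure = 0.5765 * 100 = 57.6%

57.6


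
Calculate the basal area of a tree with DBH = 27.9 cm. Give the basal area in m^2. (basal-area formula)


Formula: BA = pi * (DBH/2)^2 / 10000  (cm^2 to m^2)
Radius = DBH/2 = 27.9/2 = 13.95 cm
BA = pi * 13.95^2 / 10000
   = 611.3618 cm^2 / 10000
   = 0.0611 m^2

0.0611


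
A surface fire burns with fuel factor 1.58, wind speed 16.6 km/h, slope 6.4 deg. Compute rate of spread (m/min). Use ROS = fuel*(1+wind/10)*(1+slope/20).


Formula: ROS = fuel * (1 + wind/10) * (1 + slope/20)
Wind factor = 1 + 16.6/10 = 2.66
Slope factor = 1 + 6.4/20 = 1.32
ROS = 1.58 * 2.66 * 1.32 = 5.55 m/min

5.55


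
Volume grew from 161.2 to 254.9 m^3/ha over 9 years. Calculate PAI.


Formula: PAI = (V_T2 - V_T1) / (T2 - T1)
Volume increment = 254.9 - 161.2 = 93.7 m^3/ha
PAI = 93.7 / 9 = 10.41 m^3/ha/year

10.41


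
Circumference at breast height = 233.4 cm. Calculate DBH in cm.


Formula: DBH = C / pi
DBH = 233.4 / pi
pi = 3.14159...
DBH = 74.3 cm

74.3


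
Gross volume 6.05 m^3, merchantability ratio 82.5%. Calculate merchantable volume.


Formula: MV = V_total * (merchantable_pct / 100)
Merchantable fraction = 82.5% / 100 = 0.825
MV = 6.05 m^3 * 0.825 = 4.991 m^3

4.991


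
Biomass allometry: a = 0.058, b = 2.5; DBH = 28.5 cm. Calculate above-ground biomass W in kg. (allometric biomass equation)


Formula: W = a * DBH^b  (allometric power law)
DBH^b = 28.5^2.5 = 4336.2284
W = 0.058 * 4336.2284 = 251.5 kg

251.5


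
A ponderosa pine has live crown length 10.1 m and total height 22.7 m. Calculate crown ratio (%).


Formula: Crown Ratio = (Crown Length / Total Height) * 100
CR = (10.1 m / 22.7 m) * 100
CR = 0.4449 * 100 = 44.5%

44.5


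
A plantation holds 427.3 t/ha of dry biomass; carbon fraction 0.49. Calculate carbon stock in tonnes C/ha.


Formula: Carbon Stock = Biomass * Carbon Fraction
C = 427.3 t/ha * 0.49
C = 209.4 t C/ha

209.4


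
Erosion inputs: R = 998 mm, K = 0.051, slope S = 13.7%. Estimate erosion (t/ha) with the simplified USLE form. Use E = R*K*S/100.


Formula: E = R * K * S / 100  (simplified USLE)
R * K = 998 * 0.051 = 50.898
E = 50.898 * 13.7 / 100 = 6.97 t/ha

6.97


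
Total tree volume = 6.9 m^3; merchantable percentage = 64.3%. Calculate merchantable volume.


Formula: MV = V_total * (merchantable_pct / 100)
Merchantable fraction = 64.3% / 100 = 0.643
MV = 6.9 m^3 * 0.643 = 4.437 m^3

4.437


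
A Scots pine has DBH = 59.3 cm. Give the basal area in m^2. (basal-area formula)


Formula: BA = pi * (DBH/2)^2 / 10000  (cm^2 to m^2)
Radius = DBH/2 = 59.3/2 = 29.65 cm
BA = pi * 29.65^2 / 10000
   = 2761.8448 cm^2 / 10000
   = 0.2762 m^2

0.2762


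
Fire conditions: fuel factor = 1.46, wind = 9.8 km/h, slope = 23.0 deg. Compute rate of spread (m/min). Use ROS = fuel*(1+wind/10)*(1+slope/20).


Formula: ROS = fuel * (1 + wind/10) * (1 + slope/20)
Wind factor = 1 + 9.8/10 = 1.98
Slope factor = 1 + 23.0/20 = 2.15
ROS = 1.46 * 1.98 * 2.15 = 6.22 m/min

6.22


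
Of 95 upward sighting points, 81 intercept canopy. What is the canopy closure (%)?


Formula: Canopy closure = covered points / total points * 100
Closure = 81 / 95 * 100
Closure = 0.8526 * 100 = 85.3%

85.3


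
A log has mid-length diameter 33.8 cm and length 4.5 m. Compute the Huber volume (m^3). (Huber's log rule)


Huber: V = Am * L,  Am = pi*(Dm/200)^2
Am = pi*(33.8/200)^2 = 0.089727 m^2
V = 0.089727*4.5 = 0.4038 m^3

0.4038


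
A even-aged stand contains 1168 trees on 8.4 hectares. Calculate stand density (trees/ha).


Formula: Stand Density = N_trees / Area_ha
Density = 1168 trees / 8.4 ha
Density = 139 trees/ha

139


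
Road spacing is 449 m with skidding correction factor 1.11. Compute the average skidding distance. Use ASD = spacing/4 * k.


Formula: ASD = (spacing / 4) * correction
Uncorrected distance = spacing / 4 = 449 / 4 = 112.25 m
ASD = 112.25 * 1.11 = 125 m

125


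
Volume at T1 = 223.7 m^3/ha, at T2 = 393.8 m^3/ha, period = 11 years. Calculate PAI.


Formula: PAI = (V_T2 - V_T1) / (T2 - T1)
Volume increment = 393.8 - 223.7 = 170.1 m^3/ha
PAI = 170.1 / 11 = 15.46 m^3/ha/year

15.46


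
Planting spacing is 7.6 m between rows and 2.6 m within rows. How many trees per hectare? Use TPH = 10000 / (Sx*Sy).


Formula: TPH = 10000 m^2/ha / (spacing_x * spacing_y)
Area per tree = 7.6 m * 2.6 m = 19.76 m^2
TPH = 10000 / 19.76 = 506 trees/ha

506


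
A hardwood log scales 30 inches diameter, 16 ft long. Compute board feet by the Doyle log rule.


Doyle: BF = (D - 4)^2 * L / 16
Adjusted diameter = 30 - 4 = 26 in
(D-4)^2 = 26^2 = 676
BF = 676 * 16 / 16 = 676 BF

676


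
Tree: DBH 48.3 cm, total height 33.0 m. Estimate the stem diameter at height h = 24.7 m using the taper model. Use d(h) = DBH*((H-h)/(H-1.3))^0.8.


Taper: d(h) = DBH * ((H - h) / (H - 1.3))^0.8
Numerator = H - h = 33.0 - 24.7 = 8.3 m
Denominator = H - 1.3 = 33.0 - 1.3 = 31.7 m
Ratio = 8.3 / 31.7 = 0.26183
d = 48.3 * 0.26183^0.8 = 16.5 cm

16.5


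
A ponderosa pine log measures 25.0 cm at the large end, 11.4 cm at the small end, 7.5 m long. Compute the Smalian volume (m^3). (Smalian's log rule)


Smalian: V = (A1 + A2)/2 * L,  A = pi*(D/200)^2
A1 = pi*(25.0/200)^2 = 0.049087 m^2
A2 = pi*(11.4/200)^2 = 0.010207 m^2
V = (0.049087+0.010207)/2*7.5 = 0.2224 m^3

0.2224


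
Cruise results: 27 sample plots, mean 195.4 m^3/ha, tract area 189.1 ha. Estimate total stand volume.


Formula: Total Volume = Mean Volume per ha * Total Area
Total Volume = 195.4 m^3/ha * 189.1 ha
Total Volume = 36950 m^3

36950


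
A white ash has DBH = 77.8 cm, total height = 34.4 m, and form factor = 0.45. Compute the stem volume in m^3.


Formula: V = pi * (DBH/200)^2 * H * ff
Radius = DBH/200 = 77.8/200 = 0.389 m
Radius^2 = 0.389^2 = 0.151321 m^2
V = pi * 0.151321 * 34.4 * 0.45
V = 7.359 m^3

7.359


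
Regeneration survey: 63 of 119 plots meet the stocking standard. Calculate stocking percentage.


Formula: Stocking % = stocked plots / total plots * 100
Stocking = 63 / 119 * 100
Stocking = 0.5294 * 100 = 52.9%

52.9


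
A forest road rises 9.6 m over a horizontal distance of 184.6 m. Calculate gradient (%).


Formula: Gradient = rise / run * 100
Gradient = 9.6 / 184.6 * 100 = 5.2%

5.2


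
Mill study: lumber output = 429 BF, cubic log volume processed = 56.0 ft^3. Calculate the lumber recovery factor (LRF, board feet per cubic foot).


Formula: LRF = Lumber Output (BF) / Log Input (ft^3)
LRF = 429 BF / 56.0 ft^3
LRF = 7.66 BF/ft^3

7.66


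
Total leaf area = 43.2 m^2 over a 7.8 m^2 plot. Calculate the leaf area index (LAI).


Formula: LAI = total leaf area / ground area  (dimensionless)
LAI = 43.2 m^2 / 7.8 m^2
LAI = 5.54

5.54


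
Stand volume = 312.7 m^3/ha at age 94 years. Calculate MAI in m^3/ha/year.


Formula: MAI = Total Volume / Stand Age
MAI = 312.7 m^3/ha / 94 years
MAI = 3.33 m^3/ha/year

3.33


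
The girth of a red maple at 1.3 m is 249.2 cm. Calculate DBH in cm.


Formula: DBH = C / pi
DBH = 249.2 / pi
pi = 3.14159...
DBH = 79.3 cm

79.3


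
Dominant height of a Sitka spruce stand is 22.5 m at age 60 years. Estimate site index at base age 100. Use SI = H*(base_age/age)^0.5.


Formula: SI = H_dom * (base_age / age)^0.5
Age ratio = 100 / 60 = 1.66667
sqrt(age_ratio) = 1.29099
SI = 22.5 * 1.29099 = 29.0 m

29.0


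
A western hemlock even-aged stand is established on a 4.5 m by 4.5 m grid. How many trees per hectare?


Formula: TPH = 10000 m^2/ha / (spacing_x * spacing_y)
Area per tree = 4.5 m * 4.5 m = 20.25 m^2
TPH = 10000 / 20.25 = 494 trees/ha

494


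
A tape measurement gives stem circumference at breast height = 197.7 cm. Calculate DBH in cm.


Formula: DBH = C / pi
DBH = 197.7 / pi
pi = 3.14159...
DBH = 62.9 cm

62.9


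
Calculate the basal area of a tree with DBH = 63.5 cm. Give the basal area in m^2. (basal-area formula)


Formula: BA = pi * (DBH/2)^2 / 10000  (cm^2 to m^2)
Radius = DBH/2 = 63.5/2 = 31.75 cm
BA = pi * 31.75^2 / 10000
   = 3166.9217 cm^2 / 10000
   = 0.3167 m^2

0.3167


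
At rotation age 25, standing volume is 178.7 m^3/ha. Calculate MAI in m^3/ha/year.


Formula: MAI = Total Volume / Stand Age
MAI = 178.7 m^3/ha / 25 years
MAI = 7.15 m^3/ha/year

7.15


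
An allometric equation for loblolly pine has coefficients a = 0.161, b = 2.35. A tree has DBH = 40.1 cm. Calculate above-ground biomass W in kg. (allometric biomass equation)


Formula: W = a * DBH^b  (allometric power law)
DBH^b = 40.1^2.35 = 5853.1449
W = 0.161 * 5853.1449 = 942.4 kg

942.4


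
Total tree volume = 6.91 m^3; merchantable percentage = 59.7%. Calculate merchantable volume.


Formula: MV = V_total * (merchantable_pct / 100)
Merchantable fraction = 59.7% / 100 = 0.597
MV = 6.91 m^3 * 0.597 = 4.125 m^3

4.125


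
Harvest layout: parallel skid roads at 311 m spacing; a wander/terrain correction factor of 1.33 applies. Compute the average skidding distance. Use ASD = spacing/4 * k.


Formula: ASD = (spacing / 4) * correction
Uncorrected distance = spacing / 4 = 311 / 4 = 77.75 m
ASD = 77.75 * 1.33 = 103 m

103


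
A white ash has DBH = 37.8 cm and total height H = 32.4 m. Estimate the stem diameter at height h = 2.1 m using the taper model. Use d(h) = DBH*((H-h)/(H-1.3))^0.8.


Taper: d(h) = DBH * ((H - h) / (H - 1.3))^0.8
Numerator = H - h = 32.4 - 2.1 = 30.3 m
Denominator = H - 1.3 = 32.4 - 1.3 = 31.1 m
Ratio = 30.3 / 31.1 = 0.97428
d = 37.8 * 0.97428^0.8 = 37.0 cm

37.0


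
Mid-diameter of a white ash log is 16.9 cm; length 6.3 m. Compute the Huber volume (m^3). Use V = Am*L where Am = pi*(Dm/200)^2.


Huber: V = Am * L,  Am = pi*(Dm/200)^2
Am = pi*(16.9/200)^2 = 0.022432 m^2
V = 0.022432*6.3 = 0.1413 m^3

0.1413


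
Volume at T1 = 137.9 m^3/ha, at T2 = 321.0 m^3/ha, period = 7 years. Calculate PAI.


Formula: PAI = (V_T2 - V_T1) / (T2 - T1)
Volume increment = 321.0 - 137.9 = 183.1 m^3/ha
PAI = 183.1 / 7 = 26.16 m^3/ha/year

26.16


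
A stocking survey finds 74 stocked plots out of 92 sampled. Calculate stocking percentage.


Formula: Stocking % = stocked plots / total plots * 100
Stocking = 74 / 92 * 100
Stocking = 0.8043 * 100 = 80.4%

80.4


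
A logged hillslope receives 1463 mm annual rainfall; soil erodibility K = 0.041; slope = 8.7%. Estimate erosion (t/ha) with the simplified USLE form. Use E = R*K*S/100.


Formula: E = R * K * S / 100  (simplified USLE)
R * K = 1463 * 0.041 = 59.983
E = 59.983 * 8.7 / 100 = 5.22 t/ha

5.22


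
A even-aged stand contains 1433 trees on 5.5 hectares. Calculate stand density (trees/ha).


Formula: Stand Density = N_trees / Area_ha
Density = 1433 trees / 5.5 ha
Density = 261 trees/ha

261


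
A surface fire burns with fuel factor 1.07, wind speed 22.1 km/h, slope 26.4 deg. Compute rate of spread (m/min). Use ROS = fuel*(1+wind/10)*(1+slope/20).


Formula: ROS = fuel * (1 + wind/10) * (1 + slope/20)
Wind factor = 1 + 22.1/10 = 3.21
Slope factor = 1 + 26.4/20 = 2.32
ROS = 1.07 * 3.21 * 2.32 = 7.97 m/min

7.97


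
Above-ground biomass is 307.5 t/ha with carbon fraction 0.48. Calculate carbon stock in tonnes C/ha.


Formula: Carbon Stock = Biomass * Carbon Fraction
C = 307.5 t/ha * 0.48
C = 147.6 t C/ha

147.6


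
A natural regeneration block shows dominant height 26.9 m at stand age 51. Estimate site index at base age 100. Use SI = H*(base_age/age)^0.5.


Formula: SI = H_dom * (base_age / age)^0.5
Age ratio = 100 / 51 = 1.96078
sqrt(age_ratio) = 1.40028
SI = 26.9 * 1.40028 = 37.7 m

37.7


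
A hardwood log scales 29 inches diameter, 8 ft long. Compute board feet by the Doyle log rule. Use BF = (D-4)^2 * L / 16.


Doyle: BF = (D - 4)^2 * L / 16
Adjusted diameter = 29 - 4 = 25 in
(D-4)^2 = 25^2 = 625
BF = 625 * 8 / 16 = 313 BF

313
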